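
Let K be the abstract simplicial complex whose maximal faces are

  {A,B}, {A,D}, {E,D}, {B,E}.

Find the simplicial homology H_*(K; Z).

Take the total order A < B < D < E on the vertex set. Then K (dimension 1) consists of the simplices:

  0-simplices (4): A, B, D, E
  1-simplices (4): AB, AD, BE, DE

giving chain groups C_0 ≅ Z^4, C_1 ≅ Z^4.

The boundary map ∂_1: C_1 → C_0 is given by ∂[p,q] = [q] − [p]. For instance
  ∂DE = E − D.
This gives a 4×4 integer matrix of rank 3; reducing to Smith normal form yields diagonal entries (1,1,1).

Reading off H_k = ker ∂_k / im ∂_{k+1}:

  H_0: rank C_0 − rank ∂_1 = 4 − 3 = 1, and the invariant factors of ∂_1 are all 1, so H_0 = Z.
  H_1: rank ker ∂_1 − rank ∂_2 = (4 − 3) − 0 = 1, and there is no ∂_2, so H_1 = Z.

H_0 = Z,  H_1 = Z.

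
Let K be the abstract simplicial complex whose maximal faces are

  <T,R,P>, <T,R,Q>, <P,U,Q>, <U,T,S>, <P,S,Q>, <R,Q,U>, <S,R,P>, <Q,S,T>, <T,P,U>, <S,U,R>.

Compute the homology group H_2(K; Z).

We work with the vertex ordering P < Q < R < S < T < U. The simplices of K, each written with vertices in increasing order, are:

  0-simplices (6): P, Q, R, S, T, U
  1-simplices (15): PQ, PR, PS, PT, PU, QR, QS, QT, QU, RS, RT, RU, ST, SU, TU
  2-simplices (10): PQS, PQU, PRS, PRT, PTU, QRT, QRU, QST, RSU, STU

giving chain groups C_0 ≅ Z^6, C_1 ≅ Z^15, C_2 ≅ Z^10.

The boundary map ∂_1: C_1 → C_0 sends each edge [p,q] (with p < q) to q − p. For instance
  ∂PS = S − P.
This gives a 6×15 integer matrix of rank 5; reducing to Smith normal form yields diagonal entries (1,1,1,1,1).

Boundary ∂_2: C_2 → C_1 sends each 2-simplex [p,q,r] to [q,r] − [p,r] + [p,q]. For instance
  ∂PRS = RS − PS + PR,
  ∂PQS = QS − PS + PQ.
This gives a 15×10 integer matrix of rank 10; reducing to Smith normal form yields diagonal entries (1,1,1,1,1,1,1,1,1,2).

From H_k ≅ ker(∂_k) / im(∂_{k+1}) we obtain:

  H_2: rank ker ∂_2 − rank ∂_3 = (10 − 10) − 0 = 0, and there is no ∂_3, so H_2 ≅ 0.

H_2 ≅ 0.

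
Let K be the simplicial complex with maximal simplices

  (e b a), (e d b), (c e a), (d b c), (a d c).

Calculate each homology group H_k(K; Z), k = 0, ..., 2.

K has 5 vertices, 10 edges, 5 triangles.
rank ∂_0 = 0, rank ∂_1 = 4 ⇒ b_0 = 5 − 0 − 4 = 1; all invariant factors of ∂_1 are 1 so no torsion. So H_0 = Z.
rank ∂_1 = 4, rank ∂_2 = 5 ⇒ b_1 = 10 − 4 − 5 = 1; all invariant factors of ∂_2 are 1 so no torsion. So H_1 = Z.
rank ∂_2 = 5, rank ∂_3 = 0 ⇒ b_2 = 5 − 5 − 0 = 0. So H_2 = 0.

H_0 ≅ Z,  H_1 ≅ Z,  H_2 = 0.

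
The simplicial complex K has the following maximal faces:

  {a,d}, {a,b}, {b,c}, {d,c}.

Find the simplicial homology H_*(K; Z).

H_0 ≅ Z,  H_1 ≅ Z.

We work with the vertex ordering a < b < c < d. The simplices of K, each written with vertices in increasing order, are:

  0-simplices (4): a, b, c, d
  1-simplices (4): ab, ad, bc, cd

so the chain groups are C_0 ≅ Z^4, C_1 ≅ Z^4.

Boundary ∂_1: C_1 → C_0 maps an edge to its endpoints' difference, ∂[p,q] = q − p.
This gives a 4×4 integer matrix of rank 3; reducing to Smith normal form yields diagonal entries (1,1,1).

Computing H_k = (kernel of ∂_k) / (image of ∂_{k+1}):

  H_0: rank C_0 − rank ∂_1 = 4 − 3 = 1, and the invariant factors of ∂_1 are all 1, so H_0 ≅ Z.
  H_1: rank ker ∂_1 − rank ∂_2 = (4 − 3) − 0 = 1, and there is no ∂_2, so H_1 ≅ Z.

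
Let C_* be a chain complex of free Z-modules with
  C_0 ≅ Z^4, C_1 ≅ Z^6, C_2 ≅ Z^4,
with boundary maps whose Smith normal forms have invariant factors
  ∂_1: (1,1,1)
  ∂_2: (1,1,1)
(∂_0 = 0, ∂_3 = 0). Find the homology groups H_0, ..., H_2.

H_0: b_0 = 4 − 0 − 3 = 1; torsion from ∂_1 factors > 1: none. So H_0 ≅ Z.
H_1: b_1 = 6 − 3 − 3 = 0; torsion from ∂_2 factors > 1: none. So H_1 ≅ 0.
H_2: b_2 = 4 − 3 − 0 = 1; torsion from ∂_3 factors > 1: none. So H_2 ≅ Z.

H_0 ≅ Z,  H_1 = 0,  H_2 ≅ Z.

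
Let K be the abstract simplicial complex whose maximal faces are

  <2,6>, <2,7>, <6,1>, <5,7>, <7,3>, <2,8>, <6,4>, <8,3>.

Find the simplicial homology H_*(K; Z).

H_0 = Z,  H_1 = Z.

Fix the vertex order 1 < 2 < 3 < 4 < 5 < 6 < 7 < 8 and write every simplex with vertices in increasing order. Then dim K = 1 and the simplices of K are:

  0-simplices (8): [1], [2], [3], [4], [5], [6], [7], [8]
  1-simplices (8): [1,6], [2,6], [2,7], [2,8], [3,7], [3,8], [4,6], [5,7]

Hence C_0 ≅ Z^8, C_1 ≅ Z^8.

The boundary map ∂_1: C_1 → C_0 is given by ∂[p,q] = [q] − [p]. For instance
  ∂[2,6] = [6] − [2].
The resulting 8×8 matrix has rank 7, and its Smith normal form has invariant factors (1,1,1,1,1,1,1).

Now H_k = ker ∂_k / im ∂_{k+1}, so:

  H_0: rank C_0 − rank ∂_1 = 8 − 7 = 1, and the invariant factors of ∂_1 are all 1, so H_0 = Z.
  H_1: rank ker ∂_1 − rank ∂_2 = (8 − 7) − 0 = 1, and there is no ∂_2, so H_1 = Z.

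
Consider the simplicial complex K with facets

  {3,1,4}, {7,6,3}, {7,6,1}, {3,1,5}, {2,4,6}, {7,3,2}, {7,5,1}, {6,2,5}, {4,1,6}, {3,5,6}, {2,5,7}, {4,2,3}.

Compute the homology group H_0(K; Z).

H_0 = Z.

Fix the vertex order 1 < 2 < 3 < 4 < 5 < 6 < 7 and write every simplex with vertices in increasing order. Then dim K = 2 and the simplices of K are:

  0-simplices (7): [1], [2], [3], [4], [5], [6], [7]
  1-simplices (18): [1,3], [1,4], [1,5], [1,6], [1,7], [2,3], [2,4], [2,5], [2,6], [2,7], [3,4], [3,5], [3,6], [3,7], [4,6], [5,6], [5,7], [6,7]
  2-simplices (12): [1,3,4], [1,3,5], [1,4,6], [1,5,7], [1,6,7], [2,3,4], [2,3,7], [2,4,6], [2,5,6], [2,5,7], [3,5,6], [3,6,7]

so the chain groups are C_0 ≅ Z^7, C_1 ≅ Z^18, C_2 ≅ Z^12.

Boundary ∂_1: C_1 → C_0 is given by ∂[p,q] = [q] − [p]. For instance
  ∂[3,7] = [7] − [3].
As a 7×18 matrix over Z this has rank 6, with invariant factors (1,1,1,1,1,1).

Boundary ∂_2: C_2 → C_1 sends each 2-simplex [p,q,r] to [q,r] − [p,r] + [p,q]. For instance
  ∂[2,5,7] = [5,7] − [2,7] + [2,5],
  ∂[1,3,4] = [3,4] − [1,4] + [1,3].
This gives a 18×12 integer matrix of rank 12; reducing to Smith normal form yields diagonal entries (1,1,1,1,1,1,1,1,1,1,1,2).

From H_k ≅ ker(∂_k) / im(∂_{k+1}) we obtain:

  H_0: rank C_0 − rank ∂_1 = 7 − 6 = 1, and the invariant factors of ∂_1 are all 1, so H_0 = Z.

(K is a triangulation of the real projective plane RP^2.)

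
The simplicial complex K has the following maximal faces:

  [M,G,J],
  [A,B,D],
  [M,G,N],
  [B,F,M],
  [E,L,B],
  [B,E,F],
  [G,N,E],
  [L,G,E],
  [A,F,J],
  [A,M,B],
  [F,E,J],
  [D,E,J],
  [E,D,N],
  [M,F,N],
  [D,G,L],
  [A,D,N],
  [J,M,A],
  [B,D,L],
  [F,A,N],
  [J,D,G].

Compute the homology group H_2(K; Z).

H_2 ≅ 0.

Order the vertices as A < B < D < E < F < G < J < L < M < N. Listing each simplex with vertices in this order, K has dimension 2 with simplices:

  0-simplices (10): A, B, D, E, F, G, J, L, M, N
  1-simplices (30): AB, AD, AF, AJ, AM, AN, BD, BE, BF, BL, BM, DE, DG, DJ, DL, DN, EF, EG, EJ, EL, EN, FJ, FM, FN, GJ, GL, GM, GN, JM, MN
  2-simplices (20): ABD, ABM, ADN, AFJ, AFN, AJM, BDL, BEF, BEL, BFM, DEJ, DEN, DGJ, DGL, EFJ, EGL, EGN, FMN, GJM, GMN

Hence C_0 ≅ Z^10, C_1 ≅ Z^30, C_2 ≅ Z^20.

The boundary map ∂_1: C_1 → C_0 maps an edge to its endpoints' difference, ∂[p,q] = q − p.
This gives a 10×30 integer matrix of rank 9; reducing to Smith normal form yields diagonal entries (1,1,1,1,1,1,1,1,1).

∂_2: C_2 → C_1 sends each 2-simplex [p,q,r] to [q,r] − [p,r] + [p,q]. For instance
  ∂DEJ = EJ − DJ + DE,
  ∂GMN = MN − GN + GM.
As a 30×20 matrix over Z this has rank 20, with invariant factors (1,1,1,1,1,1,1,1,1,1,1,1,1,1,1,1,1,1,1,2).

Reading off H_k = ker ∂_k / im ∂_{k+1}:

  H_2: rank ker ∂_2 − rank ∂_3 = (20 − 20) − 0 = 0, and there is no ∂_3, so H_2 = 0.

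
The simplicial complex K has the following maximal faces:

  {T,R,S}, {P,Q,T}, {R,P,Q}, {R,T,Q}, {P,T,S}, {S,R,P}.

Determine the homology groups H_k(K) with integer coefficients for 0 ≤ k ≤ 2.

Take the total order P < Q < R < S < T on the vertex set. Then K (dimension 2) consists of the simplices:

  0-simplices (5): P, Q, R, S, T
  1-simplices (9): PQ, PR, PS, PT, QR, QT, RS, RT, ST
  2-simplices (6): PQR, PQT, PRS, PST, QRT, RST

giving chain groups C_0 ≅ Z^5, C_1 ≅ Z^9, C_2 ≅ Z^6.

∂_1: C_1 → C_0 is given by ∂[p,q] = [q] − [p]. For instance
  ∂QR = R − Q.
This gives a 5×9 integer matrix of rank 4; reducing to Smith normal form yields diagonal entries (1,1,1,1).

The boundary map ∂_2: C_2 → C_1 sends each 2-simplex [p,q,r] to [q,r] − [p,r] + [p,q]. For instance
  ∂PRS = RS − PS + PR,
  ∂RST = ST − RT + RS.
As a 9×6 matrix over Z this has rank 5, with invariant factors (1,1,1,1,1).

Computing H_k = (kernel of ∂_k) / (image of ∂_{k+1}):

  H_0: rank C_0 − rank ∂_1 = 5 − 4 = 1, and the invariant factors of ∂_1 are all 1, so H_0 = Z.
  H_1: rank ker ∂_1 − rank ∂_2 = (9 − 4) − 5 = 0, and the invariant factors of ∂_2 are all 1, so H_1 = 0.
  H_2: rank ker ∂_2 − rank ∂_3 = (6 − 5) − 0 = 1, and there is no ∂_3, so H_2 = Z.

As a check, the Euler characteristic is 5 − 9 + 6 = 2, which agrees with 1 − 0 + 1 = 2.

H_0 ≅ Z,  H_1 = 0,  H_2 ≅ Z.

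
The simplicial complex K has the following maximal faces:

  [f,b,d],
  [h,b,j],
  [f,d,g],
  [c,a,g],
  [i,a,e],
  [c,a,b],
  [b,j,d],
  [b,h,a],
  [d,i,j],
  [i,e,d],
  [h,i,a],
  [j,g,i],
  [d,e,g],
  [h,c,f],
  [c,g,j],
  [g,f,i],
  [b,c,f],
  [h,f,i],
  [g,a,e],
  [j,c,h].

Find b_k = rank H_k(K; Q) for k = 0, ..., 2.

b_0 = 1, b_1 = 1, b_2 = 0.

K has 10 vertices, 30 edges, 20 triangles.
rank ∂_0 = 0, rank ∂_1 = 9 ⇒ b_0 = 10 − 0 − 9 = 1; all invariant factors of ∂_1 are 1 so no torsion. So H_0 ≅ Z.
rank ∂_1 = 9, rank ∂_2 = 20 ⇒ b_1 = 30 − 9 − 20 = 1; ∂_2 has invariant factor(s) [2] giving torsion. So H_1 ≅ Z ⊕ Z/2.
rank ∂_2 = 20, rank ∂_3 = 0 ⇒ b_2 = 20 − 20 − 0 = 0. So H_2 ≅ 0.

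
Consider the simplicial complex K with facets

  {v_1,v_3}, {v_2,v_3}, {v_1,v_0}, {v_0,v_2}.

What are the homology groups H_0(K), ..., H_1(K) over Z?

H_0 ≅ Z,  H_1 ≅ Z.

We work with the vertex ordering v_0 < v_1 < v_2 < v_3. The simplices of K, each written with vertices in increasing order, are:

  0-simplices (4): [v_0], [v_1], [v_2], [v_3]
  1-simplices (4): [v_0,v_1], [v_0,v_2], [v_1,v_3], [v_2,v_3]

so the chain groups are C_0 ≅ Z^4, C_1 ≅ Z^4.

∂_1: C_1 → C_0 sends each edge [p,q] (with p < q) to q − p. For instance
  ∂[v_1,v_3] = [v_3] − [v_1].
The resulting 4×4 matrix has rank 3, and its Smith normal form has invariant factors (1,1,1).

Computing H_k = (kernel of ∂_k) / (image of ∂_{k+1}):

  H_0: rank C_0 − rank ∂_1 = 4 − 3 = 1, and the invariant factors of ∂_1 are all 1, so H_0 = Z.
  H_1: rank ker ∂_1 − rank ∂_2 = (4 − 3) − 0 = 1, and there is no ∂_2, so H_1 = Z.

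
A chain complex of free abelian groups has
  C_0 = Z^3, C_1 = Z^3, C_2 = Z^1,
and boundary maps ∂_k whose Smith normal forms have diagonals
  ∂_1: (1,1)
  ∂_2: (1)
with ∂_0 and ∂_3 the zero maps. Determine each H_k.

H_0 = Z,  H_1 = 0,  H_2 = 0.

H_0: b_0 = 3 − 0 − 2 = 1; torsion from ∂_1 factors > 1: none. So H_0 = Z.
H_1: b_1 = 3 − 2 − 1 = 0; torsion from ∂_2 factors > 1: none. So H_1 = 0.
H_2: b_2 = 1 − 1 − 0 = 0; torsion from ∂_3 factors > 1: none. So H_2 = 0.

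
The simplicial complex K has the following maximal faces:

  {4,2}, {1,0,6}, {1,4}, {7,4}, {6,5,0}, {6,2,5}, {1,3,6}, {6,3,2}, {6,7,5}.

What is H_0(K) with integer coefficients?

H_0 = Z.

We work with the vertex ordering 0 < 1 < 2 < 3 < 4 < 5 < 6 < 7. The simplices of K, each written with vertices in increasing order, are:

  0-simplices (8): [0], [1], [2], [3], [4], [5], [6], [7]
  1-simplices (15): [0,1], [0,5], [0,6], [1,3], [1,4], [1,6], [2,3], [2,4], [2,5], [2,6], [3,6], [4,7], [5,6], [5,7], [6,7]
  2-simplices (6): [0,1,6], [0,5,6], [1,3,6], [2,3,6], [2,5,6], [5,6,7]

giving chain groups C_0 ≅ Z^8, C_1 ≅ Z^15, C_2 ≅ Z^6.

Boundary ∂_1: C_1 → C_0 is given by ∂[p,q] = [q] − [p]. For instance
  ∂[6,7] = [7] − [6].
The 8×15 boundary matrix has rank 7 and Smith normal form diag(1,1,1,1,1,1,1).

The boundary map ∂_2: C_2 → C_1 sends each 2-simplex [p,q,r] to [q,r] − [p,r] + [p,q]. For instance
  ∂[2,3,6] = [3,6] − [2,6] + [2,3],
  ∂[0,1,6] = [1,6] − [0,6] + [0,1].
The 15×6 boundary matrix has rank 6 and Smith normal form diag(1,1,1,1,1,1).

Reading off H_k = ker ∂_k / im ∂_{k+1}:

  H_0: rank C_0 − rank ∂_1 = 8 − 7 = 1, and the invariant factors of ∂_1 are all 1, so H_0 = Z.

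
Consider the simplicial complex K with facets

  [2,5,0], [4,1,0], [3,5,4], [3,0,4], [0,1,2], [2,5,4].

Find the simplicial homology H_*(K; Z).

Order the vertices as 0 < 1 < 2 < 3 < 4 < 5. Listing each simplex with vertices in this order, K has dimension 2 with simplices:

  0-simplices (6): [0], [1], [2], [3], [4], [5]
  1-simplices (12): [0,1], [0,2], [0,3], [0,4], [0,5], [1,2], [1,4], [2,4], [2,5], [3,4], [3,5], [4,5]
  2-simplices (6): [0,1,2], [0,1,4], [0,2,5], [0,3,4], [2,4,5], [3,4,5]

Hence C_0 ≅ Z^6, C_1 ≅ Z^12, C_2 ≅ Z^6.

∂_1: C_1 → C_0 maps an edge to its endpoints' difference, ∂[p,q] = q − p. For instance
  ∂[0,3] = [3] − [0].
The 6×12 boundary matrix has rank 5 and Smith normal form diag(1,1,1,1,1).

The boundary map ∂_2: C_2 → C_1 acts by ∂[p,q,r] = [q,r] − [p,r] + [p,q]. For instance
  ∂[0,1,4] = [1,4] − [0,4] + [0,1],
  ∂[3,4,5] = [4,5] − [3,5] + [3,4].
As a 12×6 matrix over Z this has rank 6, with invariant factors (1,1,1,1,1,1).

Computing H_k = (kernel of ∂_k) / (image of ∂_{k+1}):

  H_0: rank C_0 − rank ∂_1 = 6 − 5 = 1, and the invariant factors of ∂_1 are all 1, so H_0 = Z.
  H_1: rank ker ∂_1 − rank ∂_2 = (12 − 5) − 6 = 1, and the invariant factors of ∂_2 are all 1, so H_1 = Z.
  H_2: rank ker ∂_2 − rank ∂_3 = (6 − 6) − 0 = 0, and there is no ∂_3, so H_2 = 0.

H_0 ≅ Z,  H_1 ≅ Z,  H_2 = 0.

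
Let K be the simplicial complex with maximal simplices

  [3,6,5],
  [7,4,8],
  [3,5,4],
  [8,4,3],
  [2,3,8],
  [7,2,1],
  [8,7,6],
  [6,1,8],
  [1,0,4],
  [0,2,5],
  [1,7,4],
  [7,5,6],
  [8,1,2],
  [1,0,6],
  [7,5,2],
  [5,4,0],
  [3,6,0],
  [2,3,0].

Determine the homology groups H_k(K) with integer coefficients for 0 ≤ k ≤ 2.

H_0 = Z,  H_1 = Z ⊕ Z/2Z,  H_2 = 0.

Fix the vertex order 0 < 1 < 2 < 3 < 4 < 5 < 6 < 7 < 8 and write every simplex with vertices in increasing order. Then dim K = 2 and the simplices of K are:

  0-simplices (9): [0], [1], [2], [3], [4], [5], [6], [7], [8]
  1-simplices (27): (27 of them)
  2-simplices (18): [0,1,4], [0,1,6], [0,2,3], [0,2,5], [0,3,6], [0,4,5], [1,2,7], [1,2,8], [1,4,7], [1,6,8], [2,3,8], [2,5,7], [3,4,5], [3,4,8], [3,5,6], [4,7,8], [5,6,7], [6,7,8]

giving chain groups C_0 ≅ Z^9, C_1 ≅ Z^27, C_2 ≅ Z^18.

The boundary map ∂_1: C_1 → C_0 is given by ∂[p,q] = [q] − [p]. For instance
  ∂[0,6] = [6] − [0].
The resulting 9×27 matrix has rank 8, and its Smith normal form has invariant factors (1,1,1,1,1,1,1,1).

∂_2: C_2 → C_1 sends each 2-simplex [p,q,r] to [q,r] − [p,r] + [p,q]. For instance
  ∂[0,3,6] = [3,6] − [0,6] + [0,3],
  ∂[0,1,4] = [1,4] − [0,4] + [0,1].
The 27×18 boundary matrix has rank 18 and Smith normal form diag(1,1,1,1,1,1,1,1,1,1,1,1,1,1,1,1,1,2).

Computing H_k = (kernel of ∂_k) / (image of ∂_{k+1}):

  H_0: rank C_0 − rank ∂_1 = 9 − 8 = 1, and the invariant factors of ∂_1 are all 1, so H_0 ≅ Z.
  H_1: rank ker ∂_1 − rank ∂_2 = (27 − 8) − 18 = 1, and ∂_2 has invariant factor 2 > 1, so H_1 ≅ Z ⊕ Z/2Z.
  H_2: rank ker ∂_2 − rank ∂_3 = (18 − 18) − 0 = 0, and there is no ∂_3, so H_2 ≅ 0.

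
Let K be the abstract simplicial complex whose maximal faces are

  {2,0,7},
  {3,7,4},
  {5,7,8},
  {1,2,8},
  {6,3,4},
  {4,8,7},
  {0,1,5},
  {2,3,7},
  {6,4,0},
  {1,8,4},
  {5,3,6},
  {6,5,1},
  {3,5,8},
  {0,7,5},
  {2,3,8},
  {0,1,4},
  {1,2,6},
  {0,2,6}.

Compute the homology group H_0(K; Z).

We work with the vertex ordering 0 < 1 < 2 < 3 < 4 < 5 < 6 < 7 < 8. The simplices of K, each written with vertices in increasing order, are:

  0-simplices (9): [0], [1], [2], [3], [4], [5], [6], [7], [8]
  1-simplices (27): (27 of them)
  2-simplices (18): [0,1,4], [0,1,5], [0,2,6], [0,2,7], [0,4,6], [0,5,7], [1,2,6], [1,2,8], [1,4,8], [1,5,6], [2,3,7], [2,3,8], [3,4,6], [3,4,7], [3,5,6], [3,5,8], [4,7,8], [5,7,8]

so the chain groups are C_0 ≅ Z^9, C_1 ≅ Z^27, C_2 ≅ Z^18.

∂_1: C_1 → C_0 sends each edge [p,q] (with p < q) to q − p. For instance
  ∂[1,8] = [8] − [1].
The resulting 9×27 matrix has rank 8, and its Smith normal form has invariant factors (1,1,1,1,1,1,1,1).

∂_2: C_2 → C_1 sends each 2-simplex [p,q,r] to [q,r] − [p,r] + [p,q]. For instance
  ∂[3,4,6] = [4,6] − [3,6] + [3,4],
  ∂[0,4,6] = [4,6] − [0,6] + [0,4].
This gives a 27×18 integer matrix of rank 18; reducing to Smith normal form yields diagonal entries (1,1,1,1,1,1,1,1,1,1,1,1,1,1,1,1,1,2).

Reading off H_k = ker ∂_k / im ∂_{k+1}:

  H_0: rank C_0 − rank ∂_1 = 9 − 8 = 1, and the invariant factors of ∂_1 are all 1, so H_0 ≅ Z.

H_0 = Z.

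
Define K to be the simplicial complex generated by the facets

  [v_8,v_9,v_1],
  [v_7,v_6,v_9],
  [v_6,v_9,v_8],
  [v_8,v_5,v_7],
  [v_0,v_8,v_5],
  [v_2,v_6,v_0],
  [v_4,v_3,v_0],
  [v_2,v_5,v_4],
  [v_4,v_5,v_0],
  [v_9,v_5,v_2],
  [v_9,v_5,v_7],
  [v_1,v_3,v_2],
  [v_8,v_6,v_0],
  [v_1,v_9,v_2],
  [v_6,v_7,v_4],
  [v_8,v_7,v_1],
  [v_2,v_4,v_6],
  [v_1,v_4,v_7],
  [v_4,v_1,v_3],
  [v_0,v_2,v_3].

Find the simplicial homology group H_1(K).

H_1 = Z ⊕ Z/2Z.

We work with the vertex ordering v_0 < v_1 < v_2 < v_3 < v_4 < v_5 < v_6 < v_7 < v_8 < v_9. The simplices of K, each written with vertices in increasing order, are:

  0-simplices (10): [v_0], [v_1], [v_2], [v_3], [v_4], [v_5], [v_6], [v_7], [v_8], [v_9]
  1-simplices (30): (30 of them)
  2-simplices (20): (20 of them)

Hence C_0 ≅ Z^10, C_1 ≅ Z^30, C_2 ≅ Z^20.

Boundary ∂_1: C_1 → C_0 is given by ∂[p,q] = [q] − [p]. For instance
  ∂[v_2,v_9] = [v_9] − [v_2].
As a 10×30 matrix over Z this has rank 9, with invariant factors (1,1,1,1,1,1,1,1,1).

Boundary ∂_2: C_2 → C_1 sends each 2-simplex [p,q,r] to [q,r] − [p,r] + [p,q]. For instance
  ∂[v_2,v_4,v_6] = [v_4,v_6] − [v_2,v_6] + [v_2,v_4],
  ∂[v_5,v_7,v_9] = [v_7,v_9] − [v_5,v_9] + [v_5,v_7].
As a 30×20 matrix over Z this has rank 20, with invariant factors (1,1,1,1,1,1,1,1,1,1,1,1,1,1,1,1,1,1,1,2).

Computing H_k = (kernel of ∂_k) / (image of ∂_{k+1}):

  H_1: rank ker ∂_1 − rank ∂_2 = (30 − 9) − 20 = 1, and ∂_2 has invariant factor 2 > 1, so H_1 ≅ Z ⊕ Z/2Z.

(K is a triangulation of the Klein bottle.)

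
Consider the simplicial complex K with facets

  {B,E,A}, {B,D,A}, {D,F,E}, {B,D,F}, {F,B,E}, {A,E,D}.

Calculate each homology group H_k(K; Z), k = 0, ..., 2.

We work with the vertex ordering A < B < D < E < F. The simplices of K, each written with vertices in increasing order, are:

  0-simplices (5): A, B, D, E, F
  1-simplices (9): AB, AD, AE, BD, BE, BF, DE, DF, EF
  2-simplices (6): ABD, ABE, ADE, BDF, BEF, DEF

so the chain groups are C_0 ≅ Z^5, C_1 ≅ Z^9, C_2 ≅ Z^6.

The boundary map ∂_1: C_1 → C_0 sends each edge [p,q] (with p < q) to q − p. For instance
  ∂BE = E − B.
As a 5×9 matrix over Z this has rank 4, with invariant factors (1,1,1,1).

The boundary map ∂_2: C_2 → C_1 maps a triangle to the signed sum of its edges. For instance
  ∂BDF = DF − BF + BD,
  ∂ADE = DE − AE + AD.
The 9×6 boundary matrix has rank 5 and Smith normal form diag(1,1,1,1,1).

Reading off H_k = ker ∂_k / im ∂_{k+1}:

  H_0: rank C_0 − rank ∂_1 = 5 − 4 = 1, and the invariant factors of ∂_1 are all 1, so H_0 ≅ Z.
  H_1: rank ker ∂_1 − rank ∂_2 = (9 − 4) − 5 = 0, and the invariant factors of ∂_2 are all 1, so H_1 ≅ 0.
  H_2: rank ker ∂_2 − rank ∂_3 = (6 − 5) − 0 = 1, and there is no ∂_3, so H_2 ≅ Z.

H_0 = Z,  H_1 = 0,  H_2 = Z.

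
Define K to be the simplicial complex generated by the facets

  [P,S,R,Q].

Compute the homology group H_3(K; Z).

H_3 ≅ 0.

We work with the vertex ordering P < Q < R < S. The simplices of K, each written with vertices in increasing order, are:

  0-simplices (4): P, Q, R, S
  1-simplices (6): PQ, PR, PS, QR, QS, RS
  2-simplices (4): PQR, PQS, PRS, QRS
  3-simplices (1): PQRS

Hence C_0 ≅ Z^4, C_1 ≅ Z^6, C_2 ≅ Z^4, C_3 ≅ Z^1.

Boundary ∂_1: C_1 → C_0 sends each edge [p,q] (with p < q) to q − p. For instance
  ∂PR = R − P.
As a 4×6 matrix over Z this has rank 3, with invariant factors (1,1,1).

Boundary ∂_2: C_2 → C_1 acts by ∂[p,q,r] = [q,r] − [p,r] + [p,q]. For instance
  ∂PQR = QR − PR + PQ,
  ∂QRS = RS − QS + QR.
This gives a 6×4 integer matrix of rank 3; reducing to Smith normal form yields diagonal entries (1,1,1).

∂_3: C_3 → C_2 sends each 3-simplex σ to the alternating sum Σ_i (−1)^i (σ with its i-th vertex removed). For instance
  ∂PQRS = QRS − PRS + PQS − PQR.
This gives a 4×1 integer matrix of rank 1; reducing to Smith normal form yields diagonal entries (1).

Now H_k = ker ∂_k / im ∂_{k+1}, so:

  H_3: rank ker ∂_3 − rank ∂_4 = (1 − 1) − 0 = 0, and there is no ∂_4, so H_3 = 0.

(K is a triangulation of the 3-simplex.)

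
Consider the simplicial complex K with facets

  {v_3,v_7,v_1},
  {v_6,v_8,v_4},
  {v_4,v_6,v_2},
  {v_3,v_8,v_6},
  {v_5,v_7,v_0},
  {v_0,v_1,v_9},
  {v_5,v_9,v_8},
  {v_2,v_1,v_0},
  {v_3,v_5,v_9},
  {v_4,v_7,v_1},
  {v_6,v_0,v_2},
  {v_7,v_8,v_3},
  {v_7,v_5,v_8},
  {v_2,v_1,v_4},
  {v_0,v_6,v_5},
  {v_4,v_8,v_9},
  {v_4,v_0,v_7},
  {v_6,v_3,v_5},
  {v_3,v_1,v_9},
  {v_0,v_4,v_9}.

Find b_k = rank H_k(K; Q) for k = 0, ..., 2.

b_0 = 1, b_1 = 1, b_2 = 0.

K has 10 vertices, 30 edges, 20 triangles.
rank ∂_0 = 0, rank ∂_1 = 9 ⇒ b_0 = 10 − 0 − 9 = 1; all invariant factors of ∂_1 are 1 so no torsion. So H_0 ≅ Z.
rank ∂_1 = 9, rank ∂_2 = 20 ⇒ b_1 = 30 − 9 − 20 = 1; ∂_2 has invariant factor(s) [2] giving torsion. So H_1 ≅ Z ⊕ Z/2Z.
rank ∂_2 = 20, rank ∂_3 = 0 ⇒ b_2 = 20 − 20 − 0 = 0. So H_2 ≅ 0.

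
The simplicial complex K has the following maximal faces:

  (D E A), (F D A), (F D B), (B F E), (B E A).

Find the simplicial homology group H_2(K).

H_2 ≅ 0.

Take the total order A < B < D < E < F on the vertex set. Then K (dimension 2) consists of the simplices:

  0-simplices (5): A, B, D, E, F
  1-simplices (10): AB, AD, AE, AF, BD, BE, BF, DE, DF, EF
  2-simplices (5): ABE, ADE, ADF, BDF, BEF

Hence C_0 ≅ Z^5, C_1 ≅ Z^10, C_2 ≅ Z^5.

The boundary map ∂_1: C_1 → C_0 sends each edge [p,q] (with p < q) to q − p.
This gives a 5×10 integer matrix of rank 4; reducing to Smith normal form yields diagonal entries (1,1,1,1).

The boundary map ∂_2: C_2 → C_1 maps a triangle to the signed sum of its edges. For instance
  ∂ADF = DF − AF + AD,
  ∂ADE = DE − AE + AD.
The resulting 10×5 matrix has rank 5, and its Smith normal form has invariant factors (1,1,1,1,1).

Now H_k = ker ∂_k / im ∂_{k+1}, so:

  H_2: rank ker ∂_2 − rank ∂_3 = (5 − 5) − 0 = 0, and there is no ∂_3, so H_2 = 0.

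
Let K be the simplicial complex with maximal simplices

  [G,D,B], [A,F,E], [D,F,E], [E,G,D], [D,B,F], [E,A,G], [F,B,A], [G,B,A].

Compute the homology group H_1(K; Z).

H_1 = 0.

Fix the vertex order A < B < D < E < F < G and write every simplex with vertices in increasing order. Then dim K = 2 and the simplices of K are:

  0-simplices (6): A, B, D, E, F, G
  1-simplices (12): AB, AE, AF, AG, BD, BF, BG, DE, DF, DG, EF, EG
  2-simplices (8): ABF, ABG, AEF, AEG, BDF, BDG, DEF, DEG

so the chain groups are C_0 ≅ Z^6, C_1 ≅ Z^12, C_2 ≅ Z^8.

∂_1: C_1 → C_0 is given by ∂[p,q] = [q] − [p].
The resulting 6×12 matrix has rank 5, and its Smith normal form has invariant factors (1,1,1,1,1).

The boundary map ∂_2: C_2 → C_1 maps a triangle to the signed sum of its edges. For instance
  ∂AEF = EF − AF + AE,
  ∂ABG = BG − AG + AB.
The resulting 12×8 matrix has rank 7, and its Smith normal form has invariant factors (1,1,1,1,1,1,1).

Computing H_k = (kernel of ∂_k) / (image of ∂_{k+1}):

  H_1: rank ker ∂_1 − rank ∂_2 = (12 − 5) − 7 = 0, and the invariant factors of ∂_2 are all 1, so H_1 = 0.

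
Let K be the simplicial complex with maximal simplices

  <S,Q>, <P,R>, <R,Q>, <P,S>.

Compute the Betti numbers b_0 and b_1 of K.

Fix the vertex order P < Q < R < S and write every simplex with vertices in increasing order. Then dim K = 1 and the simplices of K are:

  0-simplices (4): P, Q, R, S
  1-simplices (4): PR, PS, QR, QS

so the chain groups are C_0 ≅ Z^4, C_1 ≅ Z^4.

∂_1: C_1 → C_0 sends each edge [p,q] (with p < q) to q − p. For instance
  ∂QR = R − Q.
The resulting 4×4 matrix has rank 3, and its Smith normal form has invariant factors (1,1,1).

Reading off H_k = ker ∂_k / im ∂_{k+1}:

  H_0: rank C_0 − rank ∂_1 = 4 − 3 = 1, and the invariant factors of ∂_1 are all 1, so H_0 ≅ Z.
  H_1: rank ker ∂_1 − rank ∂_2 = (4 − 3) − 0 = 1, and there is no ∂_2, so H_1 ≅ Z.

Hence the Betti numbers are b_0 = 1, b_1 = 1.

b_0 = 1, b_1 = 1.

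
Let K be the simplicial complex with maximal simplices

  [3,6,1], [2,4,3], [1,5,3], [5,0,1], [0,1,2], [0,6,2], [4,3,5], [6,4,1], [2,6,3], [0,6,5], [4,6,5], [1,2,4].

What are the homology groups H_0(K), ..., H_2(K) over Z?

We work with the vertex ordering 0 < 1 < 2 < 3 < 4 < 5 < 6. The simplices of K, each written with vertices in increasing order, are:

  0-simplices (7): [0], [1], [2], [3], [4], [5], [6]
  1-simplices (18): [0,1], [0,2], [0,5], [0,6], [1,2], [1,3], [1,4], [1,5], [1,6], [2,3], [2,4], [2,6], [3,4], [3,5], [3,6], [4,5], [4,6], [5,6]
  2-simplices (12): [0,1,2], [0,1,5], [0,2,6], [0,5,6], [1,2,4], [1,3,5], [1,3,6], [1,4,6], [2,3,4], [2,3,6], [3,4,5], [4,5,6]

giving chain groups C_0 ≅ Z^7, C_1 ≅ Z^18, C_2 ≅ Z^12.

∂_1: C_1 → C_0 is given by ∂[p,q] = [q] − [p]. For instance
  ∂[4,6] = [6] − [4].
The 7×18 boundary matrix has rank 6 and Smith normal form diag(1,1,1,1,1,1).

∂_2: C_2 → C_1 maps a triangle to the signed sum of its edges. For instance
  ∂[2,3,4] = [3,4] − [2,4] + [2,3],
  ∂[1,3,5] = [3,5] − [1,5] + [1,3].
This gives a 18×12 integer matrix of rank 12; reducing to Smith normal form yields diagonal entries (1,1,1,1,1,1,1,1,1,1,1,2).

Computing H_k = (kernel of ∂_k) / (image of ∂_{k+1}):

  H_0: rank C_0 − rank ∂_1 = 7 − 6 = 1, and the invariant factors of ∂_1 are all 1, so H_0 ≅ Z.
  H_1: rank ker ∂_1 − rank ∂_2 = (18 − 6) − 12 = 0, and ∂_2 has invariant factor 2 > 1, so H_1 ≅ Z/2.
  H_2: rank ker ∂_2 − rank ∂_3 = (12 − 12) − 0 = 0, and there is no ∂_3, so H_2 ≅ 0.

As a check, the Euler characteristic is 7 − 18 + 12 = 1, which agrees with 1 − 0 + 0 = 1.

H_0 ≅ Z,  H_1 ≅ Z/2,  H_2 = 0.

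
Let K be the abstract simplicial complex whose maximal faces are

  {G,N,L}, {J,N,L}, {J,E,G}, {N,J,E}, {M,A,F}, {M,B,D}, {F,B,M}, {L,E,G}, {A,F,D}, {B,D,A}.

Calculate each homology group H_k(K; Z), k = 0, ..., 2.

H_0 ≅ Z^2,  H_1 ≅ Z^2,  H_2 = 0.

K has 10 vertices, 20 edges, 10 triangles.
rank ∂_0 = 0, rank ∂_1 = 8 ⇒ b_0 = 10 − 0 − 8 = 2; all invariant factors of ∂_1 are 1 so no torsion. So H_0 = Z^2.
rank ∂_1 = 8, rank ∂_2 = 10 ⇒ b_1 = 20 − 8 − 10 = 2; all invariant factors of ∂_2 are 1 so no torsion. So H_1 = Z^2.
rank ∂_2 = 10, rank ∂_3 = 0 ⇒ b_2 = 10 − 10 − 0 = 0. So H_2 = 0.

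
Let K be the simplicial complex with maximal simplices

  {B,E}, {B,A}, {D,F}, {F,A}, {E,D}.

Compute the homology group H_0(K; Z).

Fix the vertex order A < B < D < E < F and write every simplex with vertices in increasing order. Then dim K = 1 and the simplices of K are:

  0-simplices (5): A, B, D, E, F
  1-simplices (5): AB, AF, BE, DE, DF

so the chain groups are C_0 ≅ Z^5, C_1 ≅ Z^5.

∂_1: C_1 → C_0 maps an edge to its endpoints' difference, ∂[p,q] = q − p. For instance
  ∂AB = B − A.
The 5×5 boundary matrix has rank 4 and Smith normal form diag(1,1,1,1).

From H_k ≅ ker(∂_k) / im(∂_{k+1}) we obtain:

  H_0: rank C_0 − rank ∂_1 = 5 − 4 = 1, and the invariant factors of ∂_1 are all 1, so H_0 = Z.

H_0 = Z.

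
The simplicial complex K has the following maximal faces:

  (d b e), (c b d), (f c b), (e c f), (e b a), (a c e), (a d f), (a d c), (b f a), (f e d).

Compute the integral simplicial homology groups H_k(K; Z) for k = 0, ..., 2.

K has 6 vertices, 15 edges, 10 triangles.
rank ∂_0 = 0, rank ∂_1 = 5 ⇒ b_0 = 6 − 0 − 5 = 1; all invariant factors of ∂_1 are 1 so no torsion. So H_0 = Z.
rank ∂_1 = 5, rank ∂_2 = 10 ⇒ b_1 = 15 − 5 − 10 = 0; ∂_2 has invariant factor(s) [2] giving torsion. So H_1 = Z/2.
rank ∂_2 = 10, rank ∂_3 = 0 ⇒ b_2 = 10 − 10 − 0 = 0. So H_2 = 0.

H_0 = Z,  H_1 = Z/2,  H_2 = 0.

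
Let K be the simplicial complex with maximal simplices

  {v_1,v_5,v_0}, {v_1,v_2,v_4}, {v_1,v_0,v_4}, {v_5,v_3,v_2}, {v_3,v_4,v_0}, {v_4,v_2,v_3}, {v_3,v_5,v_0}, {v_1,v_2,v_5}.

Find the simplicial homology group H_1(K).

We work with the vertex ordering v_0 < v_1 < v_2 < v_3 < v_4 < v_5. The simplices of K, each written with vertices in increasing order, are:

  0-simplices (6): [v_0], [v_1], [v_2], [v_3], [v_4], [v_5]
  1-simplices (12): [v_0,v_1], [v_0,v_3], [v_0,v_4], [v_0,v_5], [v_1,v_2], [v_1,v_4], [v_1,v_5], [v_2,v_3], [v_2,v_4], [v_2,v_5], [v_3,v_4], [v_3,v_5]
  2-simplices (8): [v_0,v_1,v_4], [v_0,v_1,v_5], [v_0,v_3,v_4], [v_0,v_3,v_5], [v_1,v_2,v_4], [v_1,v_2,v_5], [v_2,v_3,v_4], [v_2,v_3,v_5]

Hence C_0 ≅ Z^6, C_1 ≅ Z^12, C_2 ≅ Z^8.

Boundary ∂_1: C_1 → C_0 sends each edge [p,q] (with p < q) to q − p.
This gives a 6×12 integer matrix of rank 5; reducing to Smith normal form yields diagonal entries (1,1,1,1,1).

∂_2: C_2 → C_1 maps a triangle to the signed sum of its edges. For instance
  ∂[v_2,v_3,v_4] = [v_3,v_4] − [v_2,v_4] + [v_2,v_3],
  ∂[v_0,v_1,v_4] = [v_1,v_4] − [v_0,v_4] + [v_0,v_1].
As a 12×8 matrix over Z this has rank 7, with invariant factors (1,1,1,1,1,1,1).

Reading off H_k = ker ∂_k / im ∂_{k+1}:

  H_1: rank ker ∂_1 − rank ∂_2 = (12 − 5) − 7 = 0, and the invariant factors of ∂_2 are all 1, so H_1 ≅ 0.

H_1 = 0.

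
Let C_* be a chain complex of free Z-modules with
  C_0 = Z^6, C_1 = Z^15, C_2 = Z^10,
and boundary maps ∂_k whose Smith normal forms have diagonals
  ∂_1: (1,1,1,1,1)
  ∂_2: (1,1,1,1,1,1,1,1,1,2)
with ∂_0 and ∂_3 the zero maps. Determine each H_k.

H_0 = Z,  H_1 = Z/2,  H_2 = 0.

H_0: b_0 = 6 − 0 − 5 = 1; torsion from ∂_1 factors > 1: none. So H_0 = Z.
H_1: b_1 = 15 − 5 − 10 = 0; torsion from ∂_2 factors > 1: [2]. So H_1 = Z/2.
H_2: b_2 = 10 − 10 − 0 = 0; torsion from ∂_3 factors > 1: none. So H_2 = 0.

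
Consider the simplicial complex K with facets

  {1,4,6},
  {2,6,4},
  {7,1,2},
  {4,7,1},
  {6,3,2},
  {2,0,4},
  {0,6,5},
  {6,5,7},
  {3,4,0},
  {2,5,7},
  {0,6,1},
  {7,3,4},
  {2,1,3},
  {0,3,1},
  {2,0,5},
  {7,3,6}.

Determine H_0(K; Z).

Fix the vertex order 0 < 1 < 2 < 3 < 4 < 5 < 6 < 7 and write every simplex with vertices in increasing order. Then dim K = 2 and the simplices of K are:

  0-simplices (8): [0], [1], [2], [3], [4], [5], [6], [7]
  1-simplices (24): (24 of them)
  2-simplices (16): [0,1,3], [0,1,6], [0,2,4], [0,2,5], [0,3,4], [0,5,6], [1,2,3], [1,2,7], [1,4,6], [1,4,7], [2,3,6], [2,4,6], [2,5,7], [3,4,7], [3,6,7], [5,6,7]

Hence C_0 ≅ Z^8, C_1 ≅ Z^24, C_2 ≅ Z^16.

∂_1: C_1 → C_0 maps an edge to its endpoints' difference, ∂[p,q] = q − p. For instance
  ∂[6,7] = [7] − [6].
The 8×24 boundary matrix has rank 7 and Smith normal form diag(1,1,1,1,1,1,1).

∂_2: C_2 → C_1 sends each 2-simplex [p,q,r] to [q,r] − [p,r] + [p,q]. For instance
  ∂[0,2,5] = [2,5] − [0,5] + [0,2],
  ∂[0,2,4] = [2,4] − [0,4] + [0,2].
The resulting 24×16 matrix has rank 15, and its Smith normal form has invariant factors (1,1,1,1,1,1,1,1,1,1,1,1,1,1,1).

Reading off H_k = ker ∂_k / im ∂_{k+1}:

  H_0: rank C_0 − rank ∂_1 = 8 − 7 = 1, and the invariant factors of ∂_1 are all 1, so H_0 ≅ Z.

H_0 ≅ Z.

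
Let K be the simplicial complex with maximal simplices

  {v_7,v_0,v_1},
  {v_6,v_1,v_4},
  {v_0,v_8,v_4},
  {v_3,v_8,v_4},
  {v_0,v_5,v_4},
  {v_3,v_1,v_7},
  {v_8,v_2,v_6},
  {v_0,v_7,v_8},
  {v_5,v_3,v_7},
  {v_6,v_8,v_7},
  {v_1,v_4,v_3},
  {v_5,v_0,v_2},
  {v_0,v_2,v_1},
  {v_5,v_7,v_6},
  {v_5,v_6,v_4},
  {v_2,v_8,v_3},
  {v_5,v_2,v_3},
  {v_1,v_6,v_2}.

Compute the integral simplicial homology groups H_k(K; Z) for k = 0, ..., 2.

H_0 = Z,  H_1 = Z^2,  H_2 = Z.

K has 9 vertices, 27 edges, 18 triangles.
rank ∂_0 = 0, rank ∂_1 = 8 ⇒ b_0 = 9 − 0 − 8 = 1; all invariant factors of ∂_1 are 1 so no torsion. So H_0 = Z.
rank ∂_1 = 8, rank ∂_2 = 17 ⇒ b_1 = 27 − 8 − 17 = 2; all invariant factors of ∂_2 are 1 so no torsion. So H_1 = Z^2.
rank ∂_2 = 17, rank ∂_3 = 0 ⇒ b_2 = 18 − 17 − 0 = 1. So H_2 = Z.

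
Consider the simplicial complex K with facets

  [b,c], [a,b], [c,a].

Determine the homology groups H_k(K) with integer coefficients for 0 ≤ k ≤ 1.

H_0 = Z,  H_1 = Z.

Take the total order a < b < c on the vertex set. Then K (dimension 1) consists of the simplices:

  0-simplices (3): a, b, c
  1-simplices (3): ab, ac, bc

so the chain groups are C_0 ≅ Z^3, C_1 ≅ Z^3.

∂_1: C_1 → C_0 maps an edge to its endpoints' difference, ∂[p,q] = q − p. For instance
  ∂bc = c − b.
The resulting 3×3 matrix has rank 2, and its Smith normal form has invariant factors (1,1).

From H_k ≅ ker(∂_k) / im(∂_{k+1}) we obtain:

  H_0: rank C_0 − rank ∂_1 = 3 − 2 = 1, and the invariant factors of ∂_1 are all 1, so H_0 ≅ Z.
  H_1: rank ker ∂_1 − rank ∂_2 = (3 − 2) − 0 = 1, and there is no ∂_2, so H_1 ≅ Z.

As a check, the Euler characteristic is 3 − 3 = 0, which agrees with 1 − 1 = 0.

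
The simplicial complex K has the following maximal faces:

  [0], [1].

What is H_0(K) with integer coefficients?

H_0 ≅ Z^2.

Take the total order 0 < 1 on the vertex set. Then K (dimension 0) consists of the simplices:

  0-simplices (2): [0], [1]

so the chain groups are C_0 ≅ Z^2.

Now H_k = ker ∂_k / im ∂_{k+1}, so:

  H_0: rank C_0 − rank ∂_1 = 2 − 0 = 2, and there is no ∂_1, so H_0 ≅ Z^2.

(K is a triangulation of a set of 2 points.)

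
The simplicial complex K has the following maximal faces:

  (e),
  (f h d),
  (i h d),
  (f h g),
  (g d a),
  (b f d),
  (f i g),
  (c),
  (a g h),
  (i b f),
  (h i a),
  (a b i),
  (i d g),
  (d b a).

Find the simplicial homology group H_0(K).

Order the vertices as a < b < c < d < e < f < g < h < i. Listing each simplex with vertices in this order, K has dimension 2 with simplices:

  0-simplices (9): a, b, c, d, e, f, g, h, i
  1-simplices (18): ab, ad, ag, ah, ai, bd, bf, bi, df, dg, dh, di, fg, fh, fi, gh, gi, hi
  2-simplices (12): abd, abi, adg, agh, ahi, bdf, bfi, dfh, dgi, dhi, fgh, fgi

giving chain groups C_0 ≅ Z^9, C_1 ≅ Z^18, C_2 ≅ Z^12.

∂_1: C_1 → C_0 sends each edge [p,q] (with p < q) to q − p.
The resulting 9×18 matrix has rank 6, and its Smith normal form has invariant factors (1,1,1,1,1,1).

The boundary map ∂_2: C_2 → C_1 sends each 2-simplex [p,q,r] to [q,r] − [p,r] + [p,q]. For instance
  ∂dgi = gi − di + dg,
  ∂fgh = gh − fh + fg.
As a 18×12 matrix over Z this has rank 12, with invariant factors (1,1,1,1,1,1,1,1,1,1,1,2).

Computing H_k = (kernel of ∂_k) / (image of ∂_{k+1}):

  H_0: rank C_0 − rank ∂_1 = 9 − 6 = 3, and the invariant factors of ∂_1 are all 1, so H_0 = Z^3.

(K is a triangulation of the disjoint union of the real projective plane RP^2 and a set of 2 points.)

H_0 = Z^3.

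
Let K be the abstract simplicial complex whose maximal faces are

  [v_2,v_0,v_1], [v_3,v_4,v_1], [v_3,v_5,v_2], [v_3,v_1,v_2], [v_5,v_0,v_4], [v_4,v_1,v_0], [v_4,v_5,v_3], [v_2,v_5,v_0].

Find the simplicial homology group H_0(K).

H_0 = Z.

K has 6 vertices, 12 edges, 8 triangles.
rank ∂_0 = 0, rank ∂_1 = 5 ⇒ b_0 = 6 − 0 − 5 = 1; all invariant factors of ∂_1 are 1 so no torsion. So H_0 ≅ Z.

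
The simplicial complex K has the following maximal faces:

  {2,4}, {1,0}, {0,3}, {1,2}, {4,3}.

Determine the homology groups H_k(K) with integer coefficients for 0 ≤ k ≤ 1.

Fix the vertex order 0 < 1 < 2 < 3 < 4 and write every simplex with vertices in increasing order. Then dim K = 1 and the simplices of K are:

  0-simplices (5): [0], [1], [2], [3], [4]
  1-simplices (5): [0,1], [0,3], [1,2], [2,4], [3,4]

so the chain groups are C_0 ≅ Z^5, C_1 ≅ Z^5.

The boundary map ∂_1: C_1 → C_0 maps an edge to its endpoints' difference, ∂[p,q] = q − p.
As a 5×5 matrix over Z this has rank 4, with invariant factors (1,1,1,1).

From H_k ≅ ker(∂_k) / im(∂_{k+1}) we obtain:

  H_0: rank C_0 − rank ∂_1 = 5 − 4 = 1, and the invariant factors of ∂_1 are all 1, so H_0 ≅ Z.
  H_1: rank ker ∂_1 − rank ∂_2 = (5 − 4) − 0 = 1, and there is no ∂_2, so H_1 ≅ Z.

As a check, the Euler characteristic is 5 − 5 = 0, which agrees with 1 − 1 = 0.
(K is a triangulation of the circle S^1.)

H_0 ≅ Z,  H_1 ≅ Z.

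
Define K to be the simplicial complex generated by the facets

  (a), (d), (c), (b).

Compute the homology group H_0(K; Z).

H_0 ≅ Z^4.

We work with the vertex ordering a < b < c < d. The simplices of K, each written with vertices in increasing order, are:

  0-simplices (4): a, b, c, d

so the chain groups are C_0 ≅ Z^4.

Now H_k = ker ∂_k / im ∂_{k+1}, so:

  H_0: rank C_0 − rank ∂_1 = 4 − 0 = 4, and there is no ∂_1, so H_0 = Z^4.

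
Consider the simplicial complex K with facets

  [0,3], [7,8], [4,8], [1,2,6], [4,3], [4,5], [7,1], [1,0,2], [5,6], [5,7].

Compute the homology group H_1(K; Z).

K has 9 vertices, 13 edges, 2 triangles.
rank ∂_1 = 8, rank ∂_2 = 2 ⇒ b_1 = 13 − 8 − 2 = 3; all invariant factors of ∂_2 are 1 so no torsion. So H_1 ≅ Z^3.

H_1 ≅ Z^3.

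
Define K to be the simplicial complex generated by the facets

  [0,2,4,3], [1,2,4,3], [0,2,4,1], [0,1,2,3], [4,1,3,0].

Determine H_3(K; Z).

H_3 = Z.

Order the vertices as 0 < 1 < 2 < 3 < 4. Listing each simplex with vertices in this order, K has dimension 3 with simplices:

  0-simplices (5): [0], [1], [2], [3], [4]
  1-simplices (10): [0,1], [0,2], [0,3], [0,4], [1,2], [1,3], [1,4], [2,3], [2,4], [3,4]
  2-simplices (10): [0,1,2], [0,1,3], [0,1,4], [0,2,3], [0,2,4], [0,3,4], [1,2,3], [1,2,4], [1,3,4], [2,3,4]
  3-simplices (5): [0,1,2,3], [0,1,2,4], [0,1,3,4], [0,2,3,4], [1,2,3,4]

giving chain groups C_0 ≅ Z^5, C_1 ≅ Z^10, C_2 ≅ Z^10, C_3 ≅ Z^5.

The boundary map ∂_1: C_1 → C_0 maps an edge to its endpoints' difference, ∂[p,q] = q − p. For instance
  ∂[0,2] = [2] − [0].
The resulting 5×10 matrix has rank 4, and its Smith normal form has invariant factors (1,1,1,1).

The boundary map ∂_2: C_2 → C_1 acts by ∂[p,q,r] = [q,r] − [p,r] + [p,q]. For instance
  ∂[0,2,3] = [2,3] − [0,3] + [0,2],
  ∂[2,3,4] = [3,4] − [2,4] + [2,3].
This gives a 10×10 integer matrix of rank 6; reducing to Smith normal form yields diagonal entries (1,1,1,1,1,1).

∂_3: C_3 → C_2 sends each 3-simplex σ to the alternating sum Σ_i (−1)^i (σ with its i-th vertex removed). For instance
  ∂[0,1,2,4] = [1,2,4] − [0,2,4] + [0,1,4] − [0,1,2],
  ∂[1,2,3,4] = [2,3,4] − [1,3,4] + [1,2,4] − [1,2,3].
The resulting 10×5 matrix has rank 4, and its Smith normal form has invariant factors (1,1,1,1).

Now H_k = ker ∂_k / im ∂_{k+1}, so:

  H_3: rank ker ∂_3 − rank ∂_4 = (5 − 4) − 0 = 1, and there is no ∂_4, so H_3 ≅ Z.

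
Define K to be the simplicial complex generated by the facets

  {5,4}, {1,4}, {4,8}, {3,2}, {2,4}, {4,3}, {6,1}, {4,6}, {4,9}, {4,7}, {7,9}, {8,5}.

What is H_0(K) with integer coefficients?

Take the total order 1 < 2 < 3 < 4 < 5 < 6 < 7 < 8 < 9 on the vertex set. Then K (dimension 1) consists of the simplices:

  0-simplices (9): [1], [2], [3], [4], [5], [6], [7], [8], [9]
  1-simplices (12): [1,4], [1,6], [2,3], [2,4], [3,4], [4,5], [4,6], [4,7], [4,8], [4,9], [5,8], [7,9]

Hence C_0 ≅ Z^9, C_1 ≅ Z^12.

∂_1: C_1 → C_0 sends each edge [p,q] (with p < q) to q − p.
As a 9×12 matrix over Z this has rank 8, with invariant factors (1,1,1,1,1,1,1,1).

Computing H_k = (kernel of ∂_k) / (image of ∂_{k+1}):

  H_0: rank C_0 − rank ∂_1 = 9 − 8 = 1, and the invariant factors of ∂_1 are all 1, so H_0 ≅ Z.

H_0 = Z.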